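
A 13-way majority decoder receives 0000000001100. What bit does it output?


Ones: 2 out of 13
Threshold: 7

0 (2/13 voted 1)


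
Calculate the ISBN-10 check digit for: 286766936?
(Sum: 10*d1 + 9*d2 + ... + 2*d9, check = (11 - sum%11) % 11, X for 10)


Weighted sum: 312
312 mod 11 = 4

Check digit: 7


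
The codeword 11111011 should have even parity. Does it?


Number of 1s: 7

No, parity error (7 ones)


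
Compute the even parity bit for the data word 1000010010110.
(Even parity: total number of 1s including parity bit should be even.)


Number of 1s in data: 5
Parity bit: 1

1


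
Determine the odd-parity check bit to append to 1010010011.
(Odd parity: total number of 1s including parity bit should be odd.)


Number of 1s in data: 5
Parity bit: 0

0


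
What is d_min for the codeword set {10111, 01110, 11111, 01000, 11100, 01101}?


Comparing all pairs, minimum distance: 1
Can detect 0 errors, correct 0 errors

1


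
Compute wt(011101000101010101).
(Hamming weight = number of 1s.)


Counting 1s in 011101000101010101

9


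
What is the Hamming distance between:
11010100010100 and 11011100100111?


XOR: 00001000110011
Count of 1s: 5

5


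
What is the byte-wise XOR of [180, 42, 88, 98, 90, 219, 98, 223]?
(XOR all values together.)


XOR chain: 180 ^ 42 ^ 88 ^ 98 ^ 90 ^ 219 ^ 98 ^ 223 = 152

152


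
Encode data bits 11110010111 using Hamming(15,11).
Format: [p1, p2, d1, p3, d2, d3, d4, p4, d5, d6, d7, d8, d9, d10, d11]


Parity bits: p1=0, p2=0, p3=0, p4=0

001011100010111


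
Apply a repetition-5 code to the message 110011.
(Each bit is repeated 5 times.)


Each bit -> 5 copies

111111111100000000001111111111


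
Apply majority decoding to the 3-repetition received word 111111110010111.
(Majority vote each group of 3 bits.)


Groups: 111, 111, 110, 010, 111
Majority votes: 11101

11101


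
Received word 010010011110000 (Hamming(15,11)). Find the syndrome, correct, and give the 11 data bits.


Syndrome = 7: error at position 7

Data: 01011110000 (corrected bit 7)


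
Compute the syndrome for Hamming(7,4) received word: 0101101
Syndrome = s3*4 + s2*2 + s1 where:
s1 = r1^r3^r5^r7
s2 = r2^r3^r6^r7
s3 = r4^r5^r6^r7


s1=0, s2=0, s3=1

Syndrome = 4 (error at position 4)


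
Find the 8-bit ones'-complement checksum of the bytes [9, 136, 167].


Sum = 312 mod 256 = 56
Complement = 199

199


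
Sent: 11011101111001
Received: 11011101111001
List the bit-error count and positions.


XOR: 00000000000000

0 errors (received matches sent)


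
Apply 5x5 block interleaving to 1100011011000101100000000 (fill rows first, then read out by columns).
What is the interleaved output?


Matrix:
  11000
  11011
  00010
  11000
  00000
Read columns: 1101011010000000110001000

1101011010000000110001000


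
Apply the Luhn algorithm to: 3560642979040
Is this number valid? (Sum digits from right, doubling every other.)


Luhn sum = 59
59 mod 10 = 9

Invalid (Luhn sum mod 10 = 9)


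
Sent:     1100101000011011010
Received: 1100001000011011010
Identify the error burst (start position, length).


XOR: 0000100000000000000

Burst at position 4, length 1


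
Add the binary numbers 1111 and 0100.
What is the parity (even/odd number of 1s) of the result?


1111 = 15
0100 = 4
Sum = 19 = 10011
1s count = 3

odd parity (3 ones in 10011)


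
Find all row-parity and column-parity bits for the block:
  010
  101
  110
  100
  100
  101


Row parities: 100110
Column parities: 100

Row P: 100110, Col P: 100, Corner: 1


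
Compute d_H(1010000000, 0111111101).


XOR: 1101111101
Count of 1s: 8

8


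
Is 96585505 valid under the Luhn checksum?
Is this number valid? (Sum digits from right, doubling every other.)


Luhn sum = 35
35 mod 10 = 5

Invalid (Luhn sum mod 10 = 5)


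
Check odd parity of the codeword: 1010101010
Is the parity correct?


Number of 1s: 5

Yes, parity is correct (5 ones)


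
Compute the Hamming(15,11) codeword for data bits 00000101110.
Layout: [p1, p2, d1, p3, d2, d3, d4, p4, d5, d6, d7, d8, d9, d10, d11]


Parity bits: p1=1, p2=0, p3=1, p4=0

100100000101110


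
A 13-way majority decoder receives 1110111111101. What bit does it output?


Ones: 11 out of 13
Threshold: 7

1 (11/13 voted 1)


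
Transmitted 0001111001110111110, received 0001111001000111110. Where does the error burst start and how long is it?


XOR: 0000000000110000000

Burst at position 10, length 2


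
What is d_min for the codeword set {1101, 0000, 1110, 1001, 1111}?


Comparing all pairs, minimum distance: 1
Can detect 0 errors, correct 0 errors

1


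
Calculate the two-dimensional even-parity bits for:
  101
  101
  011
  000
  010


Row parities: 00001
Column parities: 001

Row P: 00001, Col P: 001, Corner: 1


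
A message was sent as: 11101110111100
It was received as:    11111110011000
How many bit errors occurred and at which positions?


XOR: 00010000100100

3 error(s) at position(s): 3, 8, 11


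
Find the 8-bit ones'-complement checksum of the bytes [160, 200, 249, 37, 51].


Sum = 697 mod 256 = 185
Complement = 70

70


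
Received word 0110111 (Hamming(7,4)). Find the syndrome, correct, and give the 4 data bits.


Syndrome = 5: error at position 5

Data: 1011 (corrected bit 5)


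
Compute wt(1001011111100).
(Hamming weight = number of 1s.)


Counting 1s in 1001011111100

8


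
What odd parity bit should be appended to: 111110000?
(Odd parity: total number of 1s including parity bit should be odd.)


Number of 1s in data: 5
Parity bit: 0

0


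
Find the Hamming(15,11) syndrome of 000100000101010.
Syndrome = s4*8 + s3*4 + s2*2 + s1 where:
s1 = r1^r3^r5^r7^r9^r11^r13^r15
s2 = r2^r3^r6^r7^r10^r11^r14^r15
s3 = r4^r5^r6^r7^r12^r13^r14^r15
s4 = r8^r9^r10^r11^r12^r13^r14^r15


s1=0, s2=0, s3=1, s4=1

Syndrome = 12 (error at position 12)


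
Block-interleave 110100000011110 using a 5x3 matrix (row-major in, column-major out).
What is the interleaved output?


Matrix:
  110
  100
  000
  011
  110
Read columns: 110011001100010

110011001100010


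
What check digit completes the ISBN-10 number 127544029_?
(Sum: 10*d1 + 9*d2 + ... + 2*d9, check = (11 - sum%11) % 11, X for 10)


Weighted sum: 187
187 mod 11 = 0

Check digit: 0


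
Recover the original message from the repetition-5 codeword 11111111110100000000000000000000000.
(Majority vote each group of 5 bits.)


Groups: 11111, 11111, 01000, 00000, 00000, 00000, 00000
Majority votes: 1100000

1100000


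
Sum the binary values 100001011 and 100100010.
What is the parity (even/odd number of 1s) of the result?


100001011 = 267
100100010 = 290
Sum = 557 = 1000101101
1s count = 5

odd parity (5 ones in 1000101101)


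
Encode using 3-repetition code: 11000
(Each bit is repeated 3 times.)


Each bit -> 3 copies

111111000000000


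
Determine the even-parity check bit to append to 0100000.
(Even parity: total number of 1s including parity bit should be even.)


Number of 1s in data: 1
Parity bit: 1

1


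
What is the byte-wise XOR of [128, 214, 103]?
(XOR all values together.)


XOR chain: 128 ^ 214 ^ 103 = 49

49


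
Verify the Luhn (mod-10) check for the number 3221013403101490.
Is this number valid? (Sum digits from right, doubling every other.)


Luhn sum = 44
44 mod 10 = 4

Invalid (Luhn sum mod 10 = 4)


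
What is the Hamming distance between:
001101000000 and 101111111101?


XOR: 100010111101
Count of 1s: 7

7


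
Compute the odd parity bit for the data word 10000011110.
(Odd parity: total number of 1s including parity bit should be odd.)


Number of 1s in data: 5
Parity bit: 0

0


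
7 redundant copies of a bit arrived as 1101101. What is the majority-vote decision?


Ones: 5 out of 7
Threshold: 4

1 (5/7 voted 1)


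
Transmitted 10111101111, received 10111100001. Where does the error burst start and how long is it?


XOR: 00000001110

Burst at position 7, length 3


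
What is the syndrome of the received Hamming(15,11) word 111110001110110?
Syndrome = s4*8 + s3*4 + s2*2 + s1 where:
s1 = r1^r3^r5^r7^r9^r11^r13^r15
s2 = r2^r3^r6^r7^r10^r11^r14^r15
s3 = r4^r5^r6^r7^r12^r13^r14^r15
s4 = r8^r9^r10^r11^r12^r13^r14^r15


s1=0, s2=1, s3=0, s4=1

Syndrome = 10 (error at position 10)


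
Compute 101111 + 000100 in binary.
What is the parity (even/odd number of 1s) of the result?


101111 = 47
000100 = 4
Sum = 51 = 110011
1s count = 4

even parity (4 ones in 110011)


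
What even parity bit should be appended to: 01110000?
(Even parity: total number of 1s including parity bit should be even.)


Number of 1s in data: 3
Parity bit: 1

1


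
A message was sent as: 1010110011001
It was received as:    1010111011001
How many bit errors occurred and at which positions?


XOR: 0000001000000

1 error(s) at position(s): 6


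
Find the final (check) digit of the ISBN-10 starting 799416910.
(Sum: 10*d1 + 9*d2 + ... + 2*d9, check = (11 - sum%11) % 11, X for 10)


Weighted sum: 326
326 mod 11 = 7

Check digit: 4


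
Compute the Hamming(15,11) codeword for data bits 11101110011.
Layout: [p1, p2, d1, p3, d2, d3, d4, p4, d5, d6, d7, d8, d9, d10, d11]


Parity bits: p1=1, p2=0, p3=0, p4=1

101011011110011


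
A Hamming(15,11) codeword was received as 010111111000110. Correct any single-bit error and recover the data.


Syndrome = 0: no error detected

Data: 01111000110 (no errors)


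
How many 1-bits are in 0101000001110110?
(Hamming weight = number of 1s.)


Counting 1s in 0101000001110110

7


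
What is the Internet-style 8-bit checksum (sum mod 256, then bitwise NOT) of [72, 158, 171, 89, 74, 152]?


Sum = 716 mod 256 = 204
Complement = 51

51


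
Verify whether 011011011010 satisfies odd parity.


Number of 1s: 7

Yes, parity is correct (7 ones)


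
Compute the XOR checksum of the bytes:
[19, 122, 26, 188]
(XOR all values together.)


XOR chain: 19 ^ 122 ^ 26 ^ 188 = 207

207


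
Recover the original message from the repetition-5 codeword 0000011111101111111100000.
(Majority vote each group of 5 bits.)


Groups: 00000, 11111, 10111, 11111, 00000
Majority votes: 01110

01110


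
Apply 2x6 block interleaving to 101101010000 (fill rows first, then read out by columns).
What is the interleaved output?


Matrix:
  101101
  010000
Read columns: 100110100010

100110100010


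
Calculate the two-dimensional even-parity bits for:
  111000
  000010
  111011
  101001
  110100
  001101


Row parities: 111111
Column parities: 010001

Row P: 111111, Col P: 010001, Corner: 0


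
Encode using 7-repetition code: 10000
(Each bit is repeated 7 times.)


Each bit -> 7 copies

11111110000000000000000000000000000


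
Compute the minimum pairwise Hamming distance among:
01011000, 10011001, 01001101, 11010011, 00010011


Comparing all pairs, minimum distance: 2
Can detect 1 errors, correct 0 errors

2


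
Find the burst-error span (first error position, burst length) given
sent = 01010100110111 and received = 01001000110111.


XOR: 00011100000000

Burst at position 3, length 3


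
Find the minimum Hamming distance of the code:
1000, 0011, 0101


Comparing all pairs, minimum distance: 2
Can detect 1 errors, correct 0 errors

2


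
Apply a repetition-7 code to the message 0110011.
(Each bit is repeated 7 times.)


Each bit -> 7 copies

0000000111111111111110000000000000011111111111111


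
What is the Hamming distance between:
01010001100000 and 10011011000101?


XOR: 11001010100101
Count of 1s: 7

7


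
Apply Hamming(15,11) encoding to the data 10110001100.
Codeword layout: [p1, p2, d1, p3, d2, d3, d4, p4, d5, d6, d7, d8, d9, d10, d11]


Parity bits: p1=1, p2=1, p3=0, p4=0

111001100001100


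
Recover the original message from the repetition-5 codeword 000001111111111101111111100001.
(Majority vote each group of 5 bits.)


Groups: 00000, 11111, 11111, 10111, 11111, 00001
Majority votes: 011110

011110


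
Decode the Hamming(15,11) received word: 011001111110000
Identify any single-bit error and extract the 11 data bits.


Syndrome = 0: no error detected

Data: 10111110000 (no errors)


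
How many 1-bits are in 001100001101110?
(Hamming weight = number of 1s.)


Counting 1s in 001100001101110

7


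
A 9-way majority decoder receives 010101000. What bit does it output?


Ones: 3 out of 9
Threshold: 5

0 (3/9 voted 1)


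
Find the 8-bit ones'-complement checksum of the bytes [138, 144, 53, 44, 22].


Sum = 401 mod 256 = 145
Complement = 110

110


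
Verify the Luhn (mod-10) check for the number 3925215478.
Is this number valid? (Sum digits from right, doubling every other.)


Luhn sum = 47
47 mod 10 = 7

Invalid (Luhn sum mod 10 = 7)


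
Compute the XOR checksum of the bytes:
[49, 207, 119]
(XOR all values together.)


XOR chain: 49 ^ 207 ^ 119 = 137

137


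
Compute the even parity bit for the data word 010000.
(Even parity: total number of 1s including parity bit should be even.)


Number of 1s in data: 1
Parity bit: 1

1


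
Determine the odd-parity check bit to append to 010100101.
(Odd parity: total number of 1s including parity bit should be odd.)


Number of 1s in data: 4
Parity bit: 1

1


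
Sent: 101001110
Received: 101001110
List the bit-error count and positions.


XOR: 000000000

0 errors (received matches sent)


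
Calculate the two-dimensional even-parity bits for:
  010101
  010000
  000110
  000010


Row parities: 1101
Column parities: 000001

Row P: 1101, Col P: 000001, Corner: 1


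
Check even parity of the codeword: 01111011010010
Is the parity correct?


Number of 1s: 8

Yes, parity is correct (8 ones)


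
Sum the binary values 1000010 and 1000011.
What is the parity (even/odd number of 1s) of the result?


1000010 = 66
1000011 = 67
Sum = 133 = 10000101
1s count = 3

odd parity (3 ones in 10000101)


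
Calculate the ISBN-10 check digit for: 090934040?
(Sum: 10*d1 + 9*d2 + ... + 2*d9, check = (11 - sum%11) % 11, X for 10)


Weighted sum: 194
194 mod 11 = 7

Check digit: 4


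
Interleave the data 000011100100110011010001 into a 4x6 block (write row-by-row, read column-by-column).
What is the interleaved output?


Matrix:
  000011
  100100
  110011
  010001
Read columns: 011000110000010010101011

011000110000010010101011


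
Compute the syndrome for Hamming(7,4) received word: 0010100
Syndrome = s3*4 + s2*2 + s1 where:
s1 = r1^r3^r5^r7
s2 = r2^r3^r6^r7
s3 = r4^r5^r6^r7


s1=0, s2=1, s3=1

Syndrome = 6 (error at position 6)


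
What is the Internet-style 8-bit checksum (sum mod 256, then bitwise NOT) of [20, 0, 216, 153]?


Sum = 389 mod 256 = 133
Complement = 122

122


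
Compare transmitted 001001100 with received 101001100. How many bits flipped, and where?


XOR: 100000000

1 error(s) at position(s): 0


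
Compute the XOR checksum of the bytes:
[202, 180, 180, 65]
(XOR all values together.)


XOR chain: 202 ^ 180 ^ 180 ^ 65 = 139

139


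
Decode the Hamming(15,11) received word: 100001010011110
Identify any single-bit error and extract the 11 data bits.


Syndrome = 11: error at position 11

Data: 00100001110 (corrected bit 11)


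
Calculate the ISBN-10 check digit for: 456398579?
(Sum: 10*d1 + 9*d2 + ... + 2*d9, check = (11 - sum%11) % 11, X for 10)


Weighted sum: 307
307 mod 11 = 10

Check digit: 1


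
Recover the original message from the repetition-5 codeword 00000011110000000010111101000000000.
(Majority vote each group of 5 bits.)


Groups: 00000, 01111, 00000, 00010, 11110, 10000, 00000
Majority votes: 0100100

0100100


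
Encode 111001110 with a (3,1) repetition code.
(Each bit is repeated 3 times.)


Each bit -> 3 copies

111111111000000111111111000


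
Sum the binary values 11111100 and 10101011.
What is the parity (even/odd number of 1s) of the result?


11111100 = 252
10101011 = 171
Sum = 423 = 110100111
1s count = 6

even parity (6 ones in 110100111)


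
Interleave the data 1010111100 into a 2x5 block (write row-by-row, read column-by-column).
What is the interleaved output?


Matrix:
  10101
  11100
Read columns: 1101110010

1101110010


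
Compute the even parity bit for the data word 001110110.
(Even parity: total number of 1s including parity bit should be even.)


Number of 1s in data: 5
Parity bit: 1

1


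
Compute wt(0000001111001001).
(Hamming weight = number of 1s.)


Counting 1s in 0000001111001001

6


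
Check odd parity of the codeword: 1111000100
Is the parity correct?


Number of 1s: 5

Yes, parity is correct (5 ones)


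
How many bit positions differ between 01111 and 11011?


XOR: 10100
Count of 1s: 2

2


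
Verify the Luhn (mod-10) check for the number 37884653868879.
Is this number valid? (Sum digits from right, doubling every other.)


Luhn sum = 88
88 mod 10 = 8

Invalid (Luhn sum mod 10 = 8)


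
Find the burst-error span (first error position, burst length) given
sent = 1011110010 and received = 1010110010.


XOR: 0001000000

Burst at position 3, length 1


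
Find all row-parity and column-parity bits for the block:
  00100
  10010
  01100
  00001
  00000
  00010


Row parities: 100101
Column parities: 11001

Row P: 100101, Col P: 11001, Corner: 1


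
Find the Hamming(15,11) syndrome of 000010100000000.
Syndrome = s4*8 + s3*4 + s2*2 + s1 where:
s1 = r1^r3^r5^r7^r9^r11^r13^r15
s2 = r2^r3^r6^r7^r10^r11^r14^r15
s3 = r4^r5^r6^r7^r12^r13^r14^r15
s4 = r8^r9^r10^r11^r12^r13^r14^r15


s1=0, s2=1, s3=0, s4=0

Syndrome = 2 (error at position 2)


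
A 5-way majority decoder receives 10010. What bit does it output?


Ones: 2 out of 5
Threshold: 3

0 (2/5 voted 1)


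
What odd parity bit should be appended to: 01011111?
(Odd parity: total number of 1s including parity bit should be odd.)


Number of 1s in data: 6
Parity bit: 1

1


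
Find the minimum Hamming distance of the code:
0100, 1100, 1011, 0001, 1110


Comparing all pairs, minimum distance: 1
Can detect 0 errors, correct 0 errors

1


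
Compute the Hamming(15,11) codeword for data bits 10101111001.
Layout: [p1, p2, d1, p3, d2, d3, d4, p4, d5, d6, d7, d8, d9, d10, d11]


Parity bits: p1=0, p2=1, p3=1, p4=1

011101011111001


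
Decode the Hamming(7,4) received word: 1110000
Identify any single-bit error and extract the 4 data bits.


Syndrome = 0: no error detected

Data: 1000 (no errors)


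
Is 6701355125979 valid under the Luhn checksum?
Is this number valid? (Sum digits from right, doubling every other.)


Luhn sum = 50
50 mod 10 = 0

Valid (Luhn sum mod 10 = 0)


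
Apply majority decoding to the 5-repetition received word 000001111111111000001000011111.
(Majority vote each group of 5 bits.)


Groups: 00000, 11111, 11111, 00000, 10000, 11111
Majority votes: 011001

011001


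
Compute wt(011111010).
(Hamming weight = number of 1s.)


Counting 1s in 011111010

6


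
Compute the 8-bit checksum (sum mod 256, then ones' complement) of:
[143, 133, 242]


Sum = 518 mod 256 = 6
Complement = 249

249


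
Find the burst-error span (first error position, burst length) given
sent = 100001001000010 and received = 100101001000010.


XOR: 000100000000000

Burst at position 3, length 1


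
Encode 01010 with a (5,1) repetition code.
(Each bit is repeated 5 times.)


Each bit -> 5 copies

0000011111000001111100000


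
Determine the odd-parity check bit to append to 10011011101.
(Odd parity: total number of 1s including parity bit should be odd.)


Number of 1s in data: 7
Parity bit: 0

0


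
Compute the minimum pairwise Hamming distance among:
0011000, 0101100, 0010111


Comparing all pairs, minimum distance: 3
Can detect 2 errors, correct 1 errors

3


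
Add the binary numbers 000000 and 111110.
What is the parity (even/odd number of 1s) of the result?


000000 = 0
111110 = 62
Sum = 62 = 111110
1s count = 5

odd parity (5 ones in 111110)


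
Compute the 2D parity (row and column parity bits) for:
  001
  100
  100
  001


Row parities: 1111
Column parities: 000

Row P: 1111, Col P: 000, Corner: 0


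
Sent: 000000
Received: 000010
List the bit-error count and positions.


XOR: 000010

1 error(s) at position(s): 4


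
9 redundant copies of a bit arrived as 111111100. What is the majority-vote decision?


Ones: 7 out of 9
Threshold: 5

1 (7/9 voted 1)


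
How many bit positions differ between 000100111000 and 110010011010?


XOR: 110110100010
Count of 1s: 6

6


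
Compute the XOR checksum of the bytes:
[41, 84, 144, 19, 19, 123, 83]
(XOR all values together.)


XOR chain: 41 ^ 84 ^ 144 ^ 19 ^ 19 ^ 123 ^ 83 = 197

197


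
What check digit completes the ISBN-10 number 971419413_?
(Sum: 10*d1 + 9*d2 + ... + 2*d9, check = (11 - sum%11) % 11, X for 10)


Weighted sum: 265
265 mod 11 = 1

Check digit: X


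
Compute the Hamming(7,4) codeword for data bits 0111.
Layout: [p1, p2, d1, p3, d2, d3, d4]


Parity bits: p1=0, p2=0, p3=1

0001111


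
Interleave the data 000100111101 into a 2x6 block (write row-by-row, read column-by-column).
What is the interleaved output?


Matrix:
  000100
  111101
Read columns: 010101110001

010101110001


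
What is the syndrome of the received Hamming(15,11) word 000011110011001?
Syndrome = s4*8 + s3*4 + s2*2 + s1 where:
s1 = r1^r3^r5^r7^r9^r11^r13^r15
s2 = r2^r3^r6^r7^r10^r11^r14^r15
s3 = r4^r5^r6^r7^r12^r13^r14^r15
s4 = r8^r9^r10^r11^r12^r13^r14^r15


s1=0, s2=0, s3=1, s4=0

Syndrome = 4 (error at position 4)


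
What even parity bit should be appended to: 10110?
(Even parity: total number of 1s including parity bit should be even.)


Number of 1s in data: 3
Parity bit: 1

1


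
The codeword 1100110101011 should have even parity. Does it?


Number of 1s: 8

Yes, parity is correct (8 ones)


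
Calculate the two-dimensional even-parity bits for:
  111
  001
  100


Row parities: 111
Column parities: 010

Row P: 111, Col P: 010, Corner: 1


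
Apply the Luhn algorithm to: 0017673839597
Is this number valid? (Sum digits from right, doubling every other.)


Luhn sum = 60
60 mod 10 = 0

Valid (Luhn sum mod 10 = 0)


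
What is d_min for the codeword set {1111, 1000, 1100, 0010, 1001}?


Comparing all pairs, minimum distance: 1
Can detect 0 errors, correct 0 errors

1


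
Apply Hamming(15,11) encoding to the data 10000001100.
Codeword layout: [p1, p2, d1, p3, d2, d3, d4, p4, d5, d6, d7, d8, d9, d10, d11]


Parity bits: p1=0, p2=1, p3=0, p4=0

011000000001100


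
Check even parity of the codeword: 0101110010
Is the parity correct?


Number of 1s: 5

No, parity error (5 ones)


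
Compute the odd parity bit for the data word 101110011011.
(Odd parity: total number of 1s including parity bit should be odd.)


Number of 1s in data: 8
Parity bit: 1

1


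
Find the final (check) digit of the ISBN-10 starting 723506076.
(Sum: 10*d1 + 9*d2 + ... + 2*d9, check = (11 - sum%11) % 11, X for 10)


Weighted sum: 210
210 mod 11 = 1

Check digit: X


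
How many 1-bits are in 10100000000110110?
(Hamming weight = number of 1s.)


Counting 1s in 10100000000110110

6


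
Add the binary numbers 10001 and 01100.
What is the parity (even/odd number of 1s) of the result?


10001 = 17
01100 = 12
Sum = 29 = 11101
1s count = 4

even parity (4 ones in 11101)


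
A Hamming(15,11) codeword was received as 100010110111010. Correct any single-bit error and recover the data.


Syndrome = 8: error at position 8

Data: 01010111010 (corrected bit 8)


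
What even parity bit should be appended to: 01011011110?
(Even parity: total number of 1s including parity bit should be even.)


Number of 1s in data: 7
Parity bit: 1

1


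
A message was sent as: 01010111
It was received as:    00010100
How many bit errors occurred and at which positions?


XOR: 01000011

3 error(s) at position(s): 1, 6, 7


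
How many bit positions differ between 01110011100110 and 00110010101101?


XOR: 01000001001011
Count of 1s: 5

5


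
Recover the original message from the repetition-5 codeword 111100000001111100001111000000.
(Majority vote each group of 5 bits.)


Groups: 11110, 00000, 01111, 10000, 11110, 00000
Majority votes: 101010

101010


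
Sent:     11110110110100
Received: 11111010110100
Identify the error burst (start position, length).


XOR: 00001100000000

Burst at position 4, length 2


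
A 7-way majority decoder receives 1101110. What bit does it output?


Ones: 5 out of 7
Threshold: 4

1 (5/7 voted 1)


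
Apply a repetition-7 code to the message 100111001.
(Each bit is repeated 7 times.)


Each bit -> 7 copies

111111100000000000000111111111111111111111000000000000001111111


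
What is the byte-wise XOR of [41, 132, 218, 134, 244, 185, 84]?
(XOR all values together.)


XOR chain: 41 ^ 132 ^ 218 ^ 134 ^ 244 ^ 185 ^ 84 = 232

232


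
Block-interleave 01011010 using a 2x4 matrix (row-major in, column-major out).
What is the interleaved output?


Matrix:
  0101
  1010
Read columns: 01100110

01100110


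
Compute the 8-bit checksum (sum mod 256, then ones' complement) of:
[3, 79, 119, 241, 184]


Sum = 626 mod 256 = 114
Complement = 141

141


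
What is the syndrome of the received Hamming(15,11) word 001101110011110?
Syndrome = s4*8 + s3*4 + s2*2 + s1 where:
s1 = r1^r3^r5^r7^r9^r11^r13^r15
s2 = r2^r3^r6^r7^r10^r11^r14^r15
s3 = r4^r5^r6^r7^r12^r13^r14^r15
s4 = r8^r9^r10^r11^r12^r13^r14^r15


s1=0, s2=1, s3=0, s4=1

Syndrome = 10 (error at position 10)


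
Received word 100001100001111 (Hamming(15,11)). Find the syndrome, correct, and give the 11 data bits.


Syndrome = 0: no error detected

Data: 00110001111 (no errors)


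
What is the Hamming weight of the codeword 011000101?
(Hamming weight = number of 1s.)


Counting 1s in 011000101

4


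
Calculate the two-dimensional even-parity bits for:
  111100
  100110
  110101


Row parities: 010
Column parities: 101111

Row P: 010, Col P: 101111, Corner: 1


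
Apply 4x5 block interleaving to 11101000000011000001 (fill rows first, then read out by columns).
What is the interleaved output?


Matrix:
  11101
  00000
  00110
  00001
Read columns: 10001000101000101001

10001000101000101001


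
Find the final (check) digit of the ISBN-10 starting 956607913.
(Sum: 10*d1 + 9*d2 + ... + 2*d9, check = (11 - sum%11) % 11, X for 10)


Weighted sum: 305
305 mod 11 = 8

Check digit: 3


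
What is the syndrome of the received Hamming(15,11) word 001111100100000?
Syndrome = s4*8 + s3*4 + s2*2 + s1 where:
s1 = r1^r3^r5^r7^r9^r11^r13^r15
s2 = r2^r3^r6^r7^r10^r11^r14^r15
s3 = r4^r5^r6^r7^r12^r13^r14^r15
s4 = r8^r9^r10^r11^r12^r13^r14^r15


s1=1, s2=0, s3=0, s4=1

Syndrome = 9 (error at position 9)


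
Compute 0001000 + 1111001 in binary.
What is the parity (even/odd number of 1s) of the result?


0001000 = 8
1111001 = 121
Sum = 129 = 10000001
1s count = 2

even parity (2 ones in 10000001)


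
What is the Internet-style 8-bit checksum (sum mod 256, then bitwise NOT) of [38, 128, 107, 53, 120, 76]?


Sum = 522 mod 256 = 10
Complement = 245

245


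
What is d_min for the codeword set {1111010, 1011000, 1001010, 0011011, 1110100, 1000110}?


Comparing all pairs, minimum distance: 2
Can detect 1 errors, correct 0 errors

2


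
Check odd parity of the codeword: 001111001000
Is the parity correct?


Number of 1s: 5

Yes, parity is correct (5 ones)


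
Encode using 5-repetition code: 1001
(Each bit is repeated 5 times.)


Each bit -> 5 copies

11111000000000011111


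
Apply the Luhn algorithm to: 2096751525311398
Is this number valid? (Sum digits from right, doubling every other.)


Luhn sum = 74
74 mod 10 = 4

Invalid (Luhn sum mod 10 = 4)


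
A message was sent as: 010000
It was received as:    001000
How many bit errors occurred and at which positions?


XOR: 011000

2 error(s) at position(s): 1, 2


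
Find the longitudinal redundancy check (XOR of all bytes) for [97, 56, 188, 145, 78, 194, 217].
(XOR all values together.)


XOR chain: 97 ^ 56 ^ 188 ^ 145 ^ 78 ^ 194 ^ 217 = 33

33


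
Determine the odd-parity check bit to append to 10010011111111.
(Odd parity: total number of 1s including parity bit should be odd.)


Number of 1s in data: 10
Parity bit: 1

1


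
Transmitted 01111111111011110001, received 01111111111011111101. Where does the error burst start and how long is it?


XOR: 00000000000000001100

Burst at position 16, length 2


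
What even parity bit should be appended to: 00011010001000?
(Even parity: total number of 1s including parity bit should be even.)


Number of 1s in data: 4
Parity bit: 0

0


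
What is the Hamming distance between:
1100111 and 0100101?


XOR: 1000010
Count of 1s: 2

2


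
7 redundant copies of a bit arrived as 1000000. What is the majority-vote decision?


Ones: 1 out of 7
Threshold: 4

0 (1/7 voted 1)


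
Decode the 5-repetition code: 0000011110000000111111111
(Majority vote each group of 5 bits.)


Groups: 00000, 11110, 00000, 01111, 11111
Majority votes: 01011

01011


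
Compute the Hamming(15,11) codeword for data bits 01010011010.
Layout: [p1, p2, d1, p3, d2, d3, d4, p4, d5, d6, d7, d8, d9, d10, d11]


Parity bits: p1=1, p2=1, p3=0, p4=1

110010110011010


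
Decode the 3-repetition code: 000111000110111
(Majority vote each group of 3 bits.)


Groups: 000, 111, 000, 110, 111
Majority votes: 01011

01011


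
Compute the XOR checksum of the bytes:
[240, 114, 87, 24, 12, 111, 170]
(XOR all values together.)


XOR chain: 240 ^ 114 ^ 87 ^ 24 ^ 12 ^ 111 ^ 170 = 4

4


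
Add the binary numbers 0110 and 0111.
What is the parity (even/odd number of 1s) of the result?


0110 = 6
0111 = 7
Sum = 13 = 1101
1s count = 3

odd parity (3 ones in 1101)


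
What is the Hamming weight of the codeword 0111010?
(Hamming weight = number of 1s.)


Counting 1s in 0111010

4


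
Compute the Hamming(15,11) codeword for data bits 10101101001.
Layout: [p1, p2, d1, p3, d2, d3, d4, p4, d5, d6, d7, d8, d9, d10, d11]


Parity bits: p1=1, p2=0, p3=1, p4=0

101101001101001


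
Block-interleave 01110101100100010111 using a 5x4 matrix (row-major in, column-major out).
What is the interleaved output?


Matrix:
  0111
  0101
  1001
  0001
  0111
Read columns: 00100110011000111111

00100110011000111111


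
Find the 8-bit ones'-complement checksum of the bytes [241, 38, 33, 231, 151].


Sum = 694 mod 256 = 182
Complement = 73

73


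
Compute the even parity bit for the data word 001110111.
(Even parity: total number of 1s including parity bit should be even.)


Number of 1s in data: 6
Parity bit: 0

0


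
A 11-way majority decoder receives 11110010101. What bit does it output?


Ones: 7 out of 11
Threshold: 6

1 (7/11 voted 1)


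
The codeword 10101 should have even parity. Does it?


Number of 1s: 3

No, parity error (3 ones)


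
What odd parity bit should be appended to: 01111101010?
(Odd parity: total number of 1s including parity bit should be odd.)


Number of 1s in data: 7
Parity bit: 0

0


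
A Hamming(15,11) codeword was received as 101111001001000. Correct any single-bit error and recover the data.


Syndrome = 0: no error detected

Data: 11101001000 (no errors)


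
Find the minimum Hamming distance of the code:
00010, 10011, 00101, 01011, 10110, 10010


Comparing all pairs, minimum distance: 1
Can detect 0 errors, correct 0 errors

1


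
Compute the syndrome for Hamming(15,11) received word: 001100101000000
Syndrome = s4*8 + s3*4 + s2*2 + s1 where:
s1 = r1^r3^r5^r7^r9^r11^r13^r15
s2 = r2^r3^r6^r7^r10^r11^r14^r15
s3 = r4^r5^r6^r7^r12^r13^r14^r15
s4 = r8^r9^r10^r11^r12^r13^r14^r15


s1=1, s2=0, s3=0, s4=1

Syndrome = 9 (error at position 9)


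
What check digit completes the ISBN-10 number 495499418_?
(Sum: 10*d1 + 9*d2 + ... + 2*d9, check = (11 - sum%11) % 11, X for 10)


Weighted sum: 323
323 mod 11 = 4

Check digit: 7


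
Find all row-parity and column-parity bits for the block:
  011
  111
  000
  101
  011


Row parities: 01000
Column parities: 010

Row P: 01000, Col P: 010, Corner: 1


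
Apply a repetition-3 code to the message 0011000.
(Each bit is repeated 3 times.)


Each bit -> 3 copies

000000111111000000000


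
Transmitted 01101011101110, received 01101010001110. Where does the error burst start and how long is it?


XOR: 00000001100000

Burst at position 7, length 2


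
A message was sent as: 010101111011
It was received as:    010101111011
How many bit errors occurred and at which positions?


XOR: 000000000000

0 errors (received matches sent)


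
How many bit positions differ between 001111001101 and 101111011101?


XOR: 100000010000
Count of 1s: 2

2


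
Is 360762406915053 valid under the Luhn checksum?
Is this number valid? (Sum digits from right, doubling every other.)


Luhn sum = 46
46 mod 10 = 6

Invalid (Luhn sum mod 10 = 6)


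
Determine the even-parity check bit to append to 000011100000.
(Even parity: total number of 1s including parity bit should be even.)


Number of 1s in data: 3
Parity bit: 1

1


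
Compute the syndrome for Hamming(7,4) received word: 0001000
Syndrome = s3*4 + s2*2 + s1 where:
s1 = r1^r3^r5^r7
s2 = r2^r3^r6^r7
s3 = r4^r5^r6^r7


s1=0, s2=0, s3=1

Syndrome = 4 (error at position 4)


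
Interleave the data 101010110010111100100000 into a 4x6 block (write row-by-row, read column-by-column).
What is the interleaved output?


Matrix:
  101010
  110010
  111100
  100000
Read columns: 111101101010001011000000

111101101010001011000000


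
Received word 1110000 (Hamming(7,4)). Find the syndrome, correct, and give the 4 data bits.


Syndrome = 0: no error detected

Data: 1000 (no errors)


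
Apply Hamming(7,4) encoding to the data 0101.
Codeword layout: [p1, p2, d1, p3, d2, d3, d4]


Parity bits: p1=0, p2=1, p3=0

0100101


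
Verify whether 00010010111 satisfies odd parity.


Number of 1s: 5

Yes, parity is correct (5 ones)


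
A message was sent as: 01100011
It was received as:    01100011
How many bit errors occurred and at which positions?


XOR: 00000000

0 errors (received matches sent)


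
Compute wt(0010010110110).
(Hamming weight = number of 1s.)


Counting 1s in 0010010110110

6


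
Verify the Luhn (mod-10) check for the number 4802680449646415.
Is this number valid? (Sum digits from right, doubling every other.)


Luhn sum = 71
71 mod 10 = 1

Invalid (Luhn sum mod 10 = 1)


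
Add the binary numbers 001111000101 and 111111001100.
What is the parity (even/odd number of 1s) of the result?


001111000101 = 965
111111001100 = 4044
Sum = 5009 = 1001110010001
1s count = 6

even parity (6 ones in 1001110010001)


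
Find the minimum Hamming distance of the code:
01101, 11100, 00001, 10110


Comparing all pairs, minimum distance: 2
Can detect 1 errors, correct 0 errors

2


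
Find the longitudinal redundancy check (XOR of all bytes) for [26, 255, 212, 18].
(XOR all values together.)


XOR chain: 26 ^ 255 ^ 212 ^ 18 = 35

35


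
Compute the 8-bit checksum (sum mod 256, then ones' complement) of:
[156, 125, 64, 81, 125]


Sum = 551 mod 256 = 39
Complement = 216

216


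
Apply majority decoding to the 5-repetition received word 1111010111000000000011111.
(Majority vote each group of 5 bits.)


Groups: 11110, 10111, 00000, 00000, 11111
Majority votes: 11001

11001


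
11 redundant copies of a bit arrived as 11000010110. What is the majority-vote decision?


Ones: 5 out of 11
Threshold: 6

0 (5/11 voted 1)


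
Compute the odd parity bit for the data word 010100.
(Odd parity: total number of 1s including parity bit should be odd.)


Number of 1s in data: 2
Parity bit: 1

1


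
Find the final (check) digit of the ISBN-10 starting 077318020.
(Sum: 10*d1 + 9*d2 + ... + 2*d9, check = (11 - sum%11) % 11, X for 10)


Weighted sum: 192
192 mod 11 = 5

Check digit: 6


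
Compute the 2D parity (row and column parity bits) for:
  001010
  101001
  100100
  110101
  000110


Row parities: 01000
Column parities: 110100

Row P: 01000, Col P: 110100, Corner: 1


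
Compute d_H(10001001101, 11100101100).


XOR: 01101100001
Count of 1s: 5

5


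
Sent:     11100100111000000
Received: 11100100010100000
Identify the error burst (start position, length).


XOR: 00000000101100000

Burst at position 8, length 4


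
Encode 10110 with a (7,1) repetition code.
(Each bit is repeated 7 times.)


Each bit -> 7 copies

11111110000000111111111111110000000


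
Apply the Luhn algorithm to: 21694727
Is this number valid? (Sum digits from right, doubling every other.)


Luhn sum = 43
43 mod 10 = 3

Invalid (Luhn sum mod 10 = 3)


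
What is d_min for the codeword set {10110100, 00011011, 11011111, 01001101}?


Comparing all pairs, minimum distance: 3
Can detect 2 errors, correct 1 errors

3


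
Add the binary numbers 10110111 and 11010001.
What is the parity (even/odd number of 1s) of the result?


10110111 = 183
11010001 = 209
Sum = 392 = 110001000
1s count = 3

odd parity (3 ones in 110001000)


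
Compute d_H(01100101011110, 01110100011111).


XOR: 00010001000001
Count of 1s: 3

3


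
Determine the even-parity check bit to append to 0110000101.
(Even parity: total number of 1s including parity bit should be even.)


Number of 1s in data: 4
Parity bit: 0

0


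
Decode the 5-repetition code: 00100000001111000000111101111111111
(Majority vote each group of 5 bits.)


Groups: 00100, 00000, 11110, 00000, 11110, 11111, 11111
Majority votes: 0010111

0010111


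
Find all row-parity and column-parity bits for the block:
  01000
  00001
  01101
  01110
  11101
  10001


Row parities: 111100
Column parities: 00110

Row P: 111100, Col P: 00110, Corner: 0


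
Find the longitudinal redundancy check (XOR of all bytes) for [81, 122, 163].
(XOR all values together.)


XOR chain: 81 ^ 122 ^ 163 = 136

136


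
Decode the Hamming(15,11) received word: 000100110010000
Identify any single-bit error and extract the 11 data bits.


Syndrome = 0: no error detected

Data: 00010010000 (no errors)


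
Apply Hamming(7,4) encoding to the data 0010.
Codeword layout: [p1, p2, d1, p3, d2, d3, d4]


Parity bits: p1=0, p2=1, p3=1

0101010


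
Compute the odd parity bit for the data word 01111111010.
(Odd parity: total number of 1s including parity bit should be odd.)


Number of 1s in data: 8
Parity bit: 1

1


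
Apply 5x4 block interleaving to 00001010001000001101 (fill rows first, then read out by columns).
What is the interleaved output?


Matrix:
  0000
  1010
  0010
  0000
  1101
Read columns: 01001000010110000001

01001000010110000001


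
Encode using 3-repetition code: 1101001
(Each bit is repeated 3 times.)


Each bit -> 3 copies

111111000111000000111


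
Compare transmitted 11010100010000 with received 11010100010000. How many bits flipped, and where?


XOR: 00000000000000

0 errors (received matches sent)


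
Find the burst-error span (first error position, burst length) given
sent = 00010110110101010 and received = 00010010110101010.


XOR: 00000100000000000

Burst at position 5, length 1
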